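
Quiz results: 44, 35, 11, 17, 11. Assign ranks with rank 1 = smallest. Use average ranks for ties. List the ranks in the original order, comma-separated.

5, 4, 1.5, 3, 1.5

Sorted (ascending): 11, 11, 17, 35, 44
The 2 values of 11 occupy positions 1–2 → average rank (1+2)/2 = 1.5.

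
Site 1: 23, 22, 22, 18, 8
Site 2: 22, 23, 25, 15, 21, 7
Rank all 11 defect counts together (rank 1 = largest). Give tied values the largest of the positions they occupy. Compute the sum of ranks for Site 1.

Sorted (descending): 25, 23, 23, 22, 22, 22, 21, 18, 15, 8, 7
The 2 values of 23 occupy positions 2–3 → each gets rank 3.
The 3 values of 22 occupy positions 4–6 → each gets rank 6.
Site 1 values → pooled ranks: 23→3, 22→6, 22→6, 18→8, 8→10
Rank sum = 3 + 6 + 6 + 8 + 10 = 33

33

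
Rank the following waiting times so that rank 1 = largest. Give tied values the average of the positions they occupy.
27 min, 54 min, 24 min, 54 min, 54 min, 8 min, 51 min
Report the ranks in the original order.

Sorted (descending): 54, 54, 54, 51, 27, 24, 8
The 3 values of 54 occupy positions 1–3 → average rank 2.

5, 2, 6, 2, 2, 7, 4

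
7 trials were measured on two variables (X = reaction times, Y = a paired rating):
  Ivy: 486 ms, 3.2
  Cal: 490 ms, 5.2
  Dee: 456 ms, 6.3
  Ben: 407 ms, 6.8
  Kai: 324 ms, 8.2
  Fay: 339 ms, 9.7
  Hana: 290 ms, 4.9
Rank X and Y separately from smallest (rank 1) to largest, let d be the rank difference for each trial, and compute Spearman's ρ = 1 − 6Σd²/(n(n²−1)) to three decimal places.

Ranks of variable 1: 6, 7, 5, 4, 2, 3, 1
Ranks of variable 2: 1, 3, 4, 5, 6, 7, 2
d = r₁ − r₂: 5, 4, 1, -1, -4, -4, -1
d²: 25, 16, 1, 1, 16, 16, 1; Σd² = 76
ρ = 1 − 6·76/(7·48) = 1 − 456/336 = -0.357

-0.357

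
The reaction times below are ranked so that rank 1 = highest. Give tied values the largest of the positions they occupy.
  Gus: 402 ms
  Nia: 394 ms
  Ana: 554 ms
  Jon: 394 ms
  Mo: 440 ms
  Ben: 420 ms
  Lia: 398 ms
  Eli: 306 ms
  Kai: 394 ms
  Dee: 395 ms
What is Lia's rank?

Sorted (descending): 554, 440, 420, 402, 398, 395, 394, 394, 394, 306
The 3 values of 394 occupy positions 7–9 → each gets rank 9.
Lia has value 398 ms → rank 5.

5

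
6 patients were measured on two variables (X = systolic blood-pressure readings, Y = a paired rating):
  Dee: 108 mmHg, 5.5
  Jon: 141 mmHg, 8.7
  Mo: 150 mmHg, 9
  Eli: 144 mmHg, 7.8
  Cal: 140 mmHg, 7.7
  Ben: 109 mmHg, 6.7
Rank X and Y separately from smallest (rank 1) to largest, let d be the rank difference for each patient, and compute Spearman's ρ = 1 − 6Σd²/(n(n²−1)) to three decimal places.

0.943

Ranks of variable 1: 1, 4, 6, 5, 3, 2
Ranks of variable 2: 1, 5, 6, 4, 3, 2
d = r₁ − r₂: 0, -1, 0, 1, 0, 0
d²: 0, 1, 0, 1, 0, 0; Σd² = 2
ρ = 1 − 6·2/(6·35) = 1 − 12/210 = 0.943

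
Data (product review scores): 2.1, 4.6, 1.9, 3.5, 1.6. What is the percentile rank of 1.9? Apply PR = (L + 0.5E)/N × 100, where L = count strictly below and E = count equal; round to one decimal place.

N = 5.
Strictly below 1.9: 1. Equal to 1.9: 1.
PR = (1 + 0.5·1)/5 × 100 = 30.0

30.0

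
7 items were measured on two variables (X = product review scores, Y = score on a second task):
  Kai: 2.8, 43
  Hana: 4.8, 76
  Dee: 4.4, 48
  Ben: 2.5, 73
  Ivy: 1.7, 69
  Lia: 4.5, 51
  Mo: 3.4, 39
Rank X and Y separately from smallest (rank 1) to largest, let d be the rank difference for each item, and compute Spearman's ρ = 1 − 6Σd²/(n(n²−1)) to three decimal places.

Ranks of variable 1: 3, 7, 5, 2, 1, 6, 4
Ranks of variable 2: 2, 7, 3, 6, 5, 4, 1
d = r₁ − r₂: 1, 0, 2, -4, -4, 2, 3
d²: 1, 0, 4, 16, 16, 4, 9; Σd² = 50
ρ = 1 − 6·50/(7·48) = 1 − 300/336 = 0.107

0.107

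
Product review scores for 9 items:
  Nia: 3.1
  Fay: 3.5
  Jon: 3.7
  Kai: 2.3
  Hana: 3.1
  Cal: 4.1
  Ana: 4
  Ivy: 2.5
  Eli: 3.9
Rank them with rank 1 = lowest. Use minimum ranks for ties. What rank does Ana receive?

8

Sorted (ascending): 2.3, 2.5, 3.1, 3.1, 3.5, 3.7, 3.9, 4, 4.1
The 2 values of 3.1 occupy positions 3–4 → each gets rank 3.
Ana has value 4 → rank 8.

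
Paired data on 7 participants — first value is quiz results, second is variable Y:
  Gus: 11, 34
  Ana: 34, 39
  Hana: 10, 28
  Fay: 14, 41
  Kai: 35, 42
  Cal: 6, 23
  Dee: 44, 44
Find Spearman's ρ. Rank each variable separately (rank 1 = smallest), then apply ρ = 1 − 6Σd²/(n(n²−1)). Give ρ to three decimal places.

0.964

Ranks of variable 1: 3, 5, 2, 4, 6, 1, 7
Ranks of variable 2: 3, 4, 2, 5, 6, 1, 7
d = r₁ − r₂: 0, 1, 0, -1, 0, 0, 0
d²: 0, 1, 0, 1, 0, 0, 0; Σd² = 2
ρ = 1 − 6·2/(7·48) = 1 − 12/336 = 0.964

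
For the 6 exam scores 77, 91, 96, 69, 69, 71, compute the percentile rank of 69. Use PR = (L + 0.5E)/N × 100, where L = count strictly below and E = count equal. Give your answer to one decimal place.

N = 6.
Strictly below 69: 0. Equal to 69: 2.
PR = (0 + 0.5·2)/6 × 100 = 16.7

16.7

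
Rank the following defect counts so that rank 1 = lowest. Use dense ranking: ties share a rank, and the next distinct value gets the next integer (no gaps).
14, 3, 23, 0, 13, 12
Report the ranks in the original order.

Sorted (ascending): 0, 3, 12, 13, 14, 23
No ties — each value takes its position as its rank.

5, 2, 6, 1, 4, 3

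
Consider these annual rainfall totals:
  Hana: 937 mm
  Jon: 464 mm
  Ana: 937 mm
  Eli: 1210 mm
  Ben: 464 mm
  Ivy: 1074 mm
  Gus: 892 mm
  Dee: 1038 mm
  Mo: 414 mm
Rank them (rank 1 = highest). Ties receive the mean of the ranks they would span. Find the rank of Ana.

4.5

Sorted (descending): 1210, 1074, 1038, 937, 937, 892, 464, 464, 414
The 2 values of 937 occupy positions 4–5 → average rank (4+5)/2 = 4.5.
The 2 values of 464 occupy positions 7–8 → average rank (7+8)/2 = 7.5.
Ana has value 937 mm → rank 4.5.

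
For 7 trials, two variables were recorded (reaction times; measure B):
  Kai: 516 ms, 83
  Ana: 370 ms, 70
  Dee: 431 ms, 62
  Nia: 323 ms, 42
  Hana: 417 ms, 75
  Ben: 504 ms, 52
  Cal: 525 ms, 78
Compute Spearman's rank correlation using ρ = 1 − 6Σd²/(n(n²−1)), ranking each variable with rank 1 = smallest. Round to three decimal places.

0.643

Ranks of variable 1: 6, 2, 4, 1, 3, 5, 7
Ranks of variable 2: 7, 4, 3, 1, 5, 2, 6
d = r₁ − r₂: -1, -2, 1, 0, -2, 3, 1
d²: 1, 4, 1, 0, 4, 9, 1; Σd² = 20
ρ = 1 − 6·20/(7·48) = 1 − 120/336 = 0.643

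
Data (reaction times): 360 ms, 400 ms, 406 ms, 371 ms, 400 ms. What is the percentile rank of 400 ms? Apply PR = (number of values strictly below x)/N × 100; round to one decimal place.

N = 5.
Strictly below 400: 2. Equal to 400: 2.
PR = 2/5 × 100 = 40.0

40.0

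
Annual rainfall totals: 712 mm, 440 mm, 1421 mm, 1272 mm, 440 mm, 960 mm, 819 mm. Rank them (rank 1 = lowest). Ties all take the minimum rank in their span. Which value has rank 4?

819

Sorted (ascending): 440, 440, 712, 819, 960, 1272, 1421
The 2 values of 440 occupy positions 1–2 → each gets rank 1.
Rank 4 → value 819.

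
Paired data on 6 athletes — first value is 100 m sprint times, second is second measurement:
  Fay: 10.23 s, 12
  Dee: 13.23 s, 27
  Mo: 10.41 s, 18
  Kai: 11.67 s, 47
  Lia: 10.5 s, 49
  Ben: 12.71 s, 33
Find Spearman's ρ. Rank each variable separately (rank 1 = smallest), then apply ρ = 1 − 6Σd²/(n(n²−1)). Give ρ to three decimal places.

Ranks of variable 1: 1, 6, 2, 4, 3, 5
Ranks of variable 2: 1, 3, 2, 5, 6, 4
d = r₁ − r₂: 0, 3, 0, -1, -3, 1
d²: 0, 9, 0, 1, 9, 1; Σd² = 20
ρ = 1 − 6·20/(6·35) = 1 − 120/210 = 0.429

0.429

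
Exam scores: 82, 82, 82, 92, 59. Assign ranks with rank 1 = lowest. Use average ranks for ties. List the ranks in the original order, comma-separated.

3, 3, 3, 5, 1

Sorted (ascending): 59, 82, 82, 82, 92
The 3 values of 82 occupy positions 2–4 → average rank 3.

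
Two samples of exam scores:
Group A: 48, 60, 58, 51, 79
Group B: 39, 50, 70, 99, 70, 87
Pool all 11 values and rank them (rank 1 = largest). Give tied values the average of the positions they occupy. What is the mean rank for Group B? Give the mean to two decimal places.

Sorted (descending): 99, 87, 79, 70, 70, 60, 58, 51, 50, 48, 39
The 2 values of 70 occupy positions 4–5 → average rank (4+5)/2 = 4.5.
Group B values → pooled ranks: 39→11, 50→9, 70→4.5, 99→1, 70→4.5, 87→2
Mean rank = (11 + 9 + 4.5 + 1 + 4.5 + 2) / 6 = 5.33

5.33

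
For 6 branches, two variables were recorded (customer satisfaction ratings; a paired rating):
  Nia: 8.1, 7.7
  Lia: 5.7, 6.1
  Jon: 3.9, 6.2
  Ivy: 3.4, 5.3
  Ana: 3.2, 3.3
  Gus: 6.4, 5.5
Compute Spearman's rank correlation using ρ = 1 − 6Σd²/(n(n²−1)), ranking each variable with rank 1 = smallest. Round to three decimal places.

0.771

Ranks of variable 1: 6, 4, 3, 2, 1, 5
Ranks of variable 2: 6, 4, 5, 2, 1, 3
d = r₁ − r₂: 0, 0, -2, 0, 0, 2
d²: 0, 0, 4, 0, 0, 4; Σd² = 8
ρ = 1 − 6·8/(6·35) = 1 − 48/210 = 0.771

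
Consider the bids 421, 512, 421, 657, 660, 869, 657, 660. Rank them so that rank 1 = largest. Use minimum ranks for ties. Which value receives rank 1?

869

Sorted (descending): 869, 660, 660, 657, 657, 512, 421, 421
The 2 values of 660 occupy positions 2–3 → each gets rank 2.
The 2 values of 657 occupy positions 4–5 → each gets rank 4.
The 2 values of 421 occupy positions 7–8 → each gets rank 7.
Rank 1 → value 869.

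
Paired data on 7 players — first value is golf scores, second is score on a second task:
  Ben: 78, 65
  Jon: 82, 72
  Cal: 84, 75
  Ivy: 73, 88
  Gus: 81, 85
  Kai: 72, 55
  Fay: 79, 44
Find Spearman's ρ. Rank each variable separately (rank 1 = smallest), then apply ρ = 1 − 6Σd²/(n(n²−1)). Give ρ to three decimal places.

Ranks of variable 1: 3, 6, 7, 2, 5, 1, 4
Ranks of variable 2: 3, 4, 5, 7, 6, 2, 1
d = r₁ − r₂: 0, 2, 2, -5, -1, -1, 3
d²: 0, 4, 4, 25, 1, 1, 9; Σd² = 44
ρ = 1 − 6·44/(7·48) = 1 − 264/336 = 0.214

0.214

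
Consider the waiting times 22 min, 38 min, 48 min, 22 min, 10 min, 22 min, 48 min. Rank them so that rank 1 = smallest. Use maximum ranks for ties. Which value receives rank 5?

38

Sorted (ascending): 10, 22, 22, 22, 38, 48, 48
The 3 values of 22 occupy positions 2–4 → each gets rank 4.
The 2 values of 48 occupy positions 6–7 → each gets rank 7.
Rank 5 → value 38.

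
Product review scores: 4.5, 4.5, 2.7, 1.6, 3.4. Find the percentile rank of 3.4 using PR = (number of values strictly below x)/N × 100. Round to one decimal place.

N = 5.
Strictly below 3.4: 2. Equal to 3.4: 1.
PR = 2/5 × 100 = 40.0

40.0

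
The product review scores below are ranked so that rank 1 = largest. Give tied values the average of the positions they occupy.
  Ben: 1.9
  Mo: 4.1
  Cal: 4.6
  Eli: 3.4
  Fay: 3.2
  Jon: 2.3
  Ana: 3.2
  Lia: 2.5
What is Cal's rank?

Sorted (descending): 4.6, 4.1, 3.4, 3.2, 3.2, 2.5, 2.3, 1.9
The 2 values of 3.2 occupy positions 4–5 → average rank (4+5)/2 = 4.5.
Cal has value 4.6 → rank 1.

1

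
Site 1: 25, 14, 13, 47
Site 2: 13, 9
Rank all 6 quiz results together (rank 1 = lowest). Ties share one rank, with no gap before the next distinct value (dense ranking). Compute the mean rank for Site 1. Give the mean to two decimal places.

3.50

Sorted (ascending): 9, 13, 13, 14, 25, 47
The 2 values of 13 share dense rank 2.
Remaining distinct values take the next consecutive integers.
Site 1 values → pooled ranks: 25→4, 14→3, 13→2, 47→5
Mean rank = (4 + 3 + 2 + 5) / 4 = 3.50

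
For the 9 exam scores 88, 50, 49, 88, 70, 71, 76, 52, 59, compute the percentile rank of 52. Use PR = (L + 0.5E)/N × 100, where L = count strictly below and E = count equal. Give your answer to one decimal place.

N = 9.
Strictly below 52: 2. Equal to 52: 1.
PR = (2 + 0.5·1)/9 × 100 = 27.8

27.8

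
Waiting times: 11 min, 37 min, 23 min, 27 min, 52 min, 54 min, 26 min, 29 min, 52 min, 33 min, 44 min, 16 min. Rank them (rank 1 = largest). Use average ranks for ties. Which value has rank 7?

29

Sorted (descending): 54, 52, 52, 44, 37, 33, 29, 27, 26, 23, 16, 11
The 2 values of 52 occupy positions 2–3 → average rank (2+3)/2 = 2.5.
Rank 7 → value 29.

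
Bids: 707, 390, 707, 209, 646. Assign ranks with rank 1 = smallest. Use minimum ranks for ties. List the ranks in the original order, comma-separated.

Sorted (ascending): 209, 390, 646, 707, 707
The 2 values of 707 occupy positions 4–5 → each gets rank 4.

4, 2, 4, 1, 3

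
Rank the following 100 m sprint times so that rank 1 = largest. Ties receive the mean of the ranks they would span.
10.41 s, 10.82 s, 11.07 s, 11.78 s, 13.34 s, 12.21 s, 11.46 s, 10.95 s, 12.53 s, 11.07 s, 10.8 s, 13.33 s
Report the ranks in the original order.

12, 10, 7.5, 5, 1, 4, 6, 9, 3, 7.5, 11, 2

Sorted (descending): 13.34, 13.33, 12.53, 12.21, 11.78, 11.46, 11.07, 11.07, 10.95, 10.82, 10.8, 10.41
The 2 values of 11.07 occupy positions 7–8 → average rank (7+8)/2 = 7.5.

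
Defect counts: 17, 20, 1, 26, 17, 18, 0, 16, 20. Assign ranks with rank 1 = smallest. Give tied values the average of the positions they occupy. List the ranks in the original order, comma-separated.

Sorted (ascending): 0, 1, 16, 17, 17, 18, 20, 20, 26
The 2 values of 17 occupy positions 4–5 → average rank (4+5)/2 = 4.5.
The 2 values of 20 occupy positions 7–8 → average rank (7+8)/2 = 7.5.

4.5, 7.5, 2, 9, 4.5, 6, 1, 3, 7.5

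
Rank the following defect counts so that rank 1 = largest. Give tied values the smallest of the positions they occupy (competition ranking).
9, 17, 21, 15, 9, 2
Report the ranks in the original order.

Sorted (descending): 21, 17, 15, 9, 9, 2
The 2 values of 9 occupy positions 4–5 → each gets rank 4.

4, 2, 1, 3, 4, 6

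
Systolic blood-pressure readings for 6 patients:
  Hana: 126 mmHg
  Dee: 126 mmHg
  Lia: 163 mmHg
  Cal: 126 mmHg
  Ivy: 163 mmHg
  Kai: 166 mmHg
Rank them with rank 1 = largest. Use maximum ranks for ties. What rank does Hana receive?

6

Sorted (descending): 166, 163, 163, 126, 126, 126
The 2 values of 163 occupy positions 2–3 → each gets rank 3.
The 3 values of 126 occupy positions 4–6 → each gets rank 6.
Hana has value 126 mmHg → rank 6.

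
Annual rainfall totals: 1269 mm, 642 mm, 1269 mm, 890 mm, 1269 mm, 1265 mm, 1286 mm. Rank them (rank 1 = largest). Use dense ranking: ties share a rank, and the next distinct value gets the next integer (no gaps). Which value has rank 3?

Sorted (descending): 1286, 1269, 1269, 1269, 1265, 890, 642
The 3 values of 1269 share dense rank 2.
Remaining distinct values take the next consecutive integers.
Rank 3 → value 1265.

1265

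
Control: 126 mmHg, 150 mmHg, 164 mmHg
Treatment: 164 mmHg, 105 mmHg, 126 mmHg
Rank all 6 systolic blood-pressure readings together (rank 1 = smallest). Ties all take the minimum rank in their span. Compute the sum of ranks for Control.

Sorted (ascending): 105, 126, 126, 150, 164, 164
The 2 values of 126 occupy positions 2–3 → each gets rank 2.
The 2 values of 164 occupy positions 5–6 → each gets rank 5.
Control values → pooled ranks: 126→2, 150→4, 164→5
Rank sum = 2 + 4 + 5 = 11

11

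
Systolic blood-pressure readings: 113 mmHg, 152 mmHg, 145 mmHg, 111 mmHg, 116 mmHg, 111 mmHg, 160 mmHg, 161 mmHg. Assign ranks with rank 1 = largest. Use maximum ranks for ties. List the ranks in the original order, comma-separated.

6, 3, 4, 8, 5, 8, 2, 1

Sorted (descending): 161, 160, 152, 145, 116, 113, 111, 111
The 2 values of 111 occupy positions 7–8 → each gets rank 8.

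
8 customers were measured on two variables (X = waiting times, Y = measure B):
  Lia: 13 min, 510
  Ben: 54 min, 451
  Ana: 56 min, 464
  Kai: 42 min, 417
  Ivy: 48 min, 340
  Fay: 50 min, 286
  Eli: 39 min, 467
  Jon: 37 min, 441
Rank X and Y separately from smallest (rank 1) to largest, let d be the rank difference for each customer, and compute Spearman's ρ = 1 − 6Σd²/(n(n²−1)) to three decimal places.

-0.333

Ranks of variable 1: 1, 7, 8, 4, 5, 6, 3, 2
Ranks of variable 2: 8, 5, 6, 3, 2, 1, 7, 4
d = r₁ − r₂: -7, 2, 2, 1, 3, 5, -4, -2
d²: 49, 4, 4, 1, 9, 25, 16, 4; Σd² = 112
ρ = 1 − 6·112/(8·63) = 1 − 672/504 = -0.333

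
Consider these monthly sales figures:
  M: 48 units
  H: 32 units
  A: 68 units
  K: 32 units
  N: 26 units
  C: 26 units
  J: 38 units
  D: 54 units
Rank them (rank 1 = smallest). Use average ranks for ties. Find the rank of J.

Sorted (ascending): 26, 26, 32, 32, 38, 48, 54, 68
The 2 values of 26 occupy positions 1–2 → average rank (1+2)/2 = 1.5.
The 2 values of 32 occupy positions 3–4 → average rank (3+4)/2 = 3.5.
J has value 38 units → rank 5.

5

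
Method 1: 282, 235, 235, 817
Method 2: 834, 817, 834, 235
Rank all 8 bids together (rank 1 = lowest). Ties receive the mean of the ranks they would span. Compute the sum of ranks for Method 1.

13.5

Sorted (ascending): 235, 235, 235, 282, 817, 817, 834, 834
The 3 values of 235 occupy positions 1–3 → average rank 2.
The 2 values of 817 occupy positions 5–6 → average rank (5+6)/2 = 5.5.
The 2 values of 834 occupy positions 7–8 → average rank (7+8)/2 = 7.5.
Method 1 values → pooled ranks: 282→4, 235→2, 235→2, 817→5.5
Rank sum = 4 + 2 + 2 + 5.5 = 13.5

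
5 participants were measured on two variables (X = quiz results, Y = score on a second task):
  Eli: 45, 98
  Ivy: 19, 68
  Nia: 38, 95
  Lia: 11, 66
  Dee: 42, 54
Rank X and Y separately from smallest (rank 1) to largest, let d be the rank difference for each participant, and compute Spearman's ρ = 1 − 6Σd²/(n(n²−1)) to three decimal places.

0.400

Ranks of variable 1: 5, 2, 3, 1, 4
Ranks of variable 2: 5, 3, 4, 2, 1
d = r₁ − r₂: 0, -1, -1, -1, 3
d²: 0, 1, 1, 1, 9; Σd² = 12
ρ = 1 − 6·12/(5·24) = 1 − 72/120 = 0.400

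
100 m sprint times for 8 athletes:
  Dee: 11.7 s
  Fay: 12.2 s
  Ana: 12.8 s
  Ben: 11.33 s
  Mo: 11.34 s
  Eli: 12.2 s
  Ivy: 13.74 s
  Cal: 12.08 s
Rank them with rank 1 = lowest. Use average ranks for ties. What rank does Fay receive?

Sorted (ascending): 11.33, 11.34, 11.7, 12.08, 12.2, 12.2, 12.8, 13.74
The 2 values of 12.2 occupy positions 5–6 → average rank (5+6)/2 = 5.5.
Fay has value 12.2 s → rank 5.5.

5.5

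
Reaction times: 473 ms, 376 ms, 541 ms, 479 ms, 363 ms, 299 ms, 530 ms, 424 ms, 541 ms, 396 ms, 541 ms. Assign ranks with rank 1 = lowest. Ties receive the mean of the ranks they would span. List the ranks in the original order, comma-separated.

Sorted (ascending): 299, 363, 376, 396, 424, 473, 479, 530, 541, 541, 541
The 3 values of 541 occupy positions 9–11 → average rank 10.

6, 3, 10, 7, 2, 1, 8, 5, 10, 4, 10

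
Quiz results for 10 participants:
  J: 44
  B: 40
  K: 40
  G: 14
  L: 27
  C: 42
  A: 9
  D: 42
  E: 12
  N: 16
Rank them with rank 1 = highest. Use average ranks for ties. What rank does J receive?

1

Sorted (descending): 44, 42, 42, 40, 40, 27, 16, 14, 12, 9
The 2 values of 42 occupy positions 2–3 → average rank (2+3)/2 = 2.5.
The 2 values of 40 occupy positions 4–5 → average rank (4+5)/2 = 4.5.
J has value 44 → rank 1.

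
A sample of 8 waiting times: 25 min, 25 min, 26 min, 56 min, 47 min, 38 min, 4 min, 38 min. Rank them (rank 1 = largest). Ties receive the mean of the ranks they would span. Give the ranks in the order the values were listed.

Sorted (descending): 56, 47, 38, 38, 26, 25, 25, 4
The 2 values of 38 occupy positions 3–4 → average rank (3+4)/2 = 3.5.
The 2 values of 25 occupy positions 6–7 → average rank (6+7)/2 = 6.5.

6.5, 6.5, 5, 1, 2, 3.5, 8, 3.5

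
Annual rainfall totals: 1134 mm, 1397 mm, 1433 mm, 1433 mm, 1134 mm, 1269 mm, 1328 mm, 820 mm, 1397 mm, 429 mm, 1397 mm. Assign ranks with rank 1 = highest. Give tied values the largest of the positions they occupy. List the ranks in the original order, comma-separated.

Sorted (descending): 1433, 1433, 1397, 1397, 1397, 1328, 1269, 1134, 1134, 820, 429
The 2 values of 1433 occupy positions 1–2 → each gets rank 2.
The 3 values of 1397 occupy positions 3–5 → each gets rank 5.
The 2 values of 1134 occupy positions 8–9 → each gets rank 9.

9, 5, 2, 2, 9, 7, 6, 10, 5, 11, 5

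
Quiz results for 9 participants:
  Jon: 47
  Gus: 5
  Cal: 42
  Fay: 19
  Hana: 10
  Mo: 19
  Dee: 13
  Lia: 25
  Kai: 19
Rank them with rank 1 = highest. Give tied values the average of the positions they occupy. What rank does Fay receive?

5

Sorted (descending): 47, 42, 25, 19, 19, 19, 13, 10, 5
The 3 values of 19 occupy positions 4–6 → average rank 5.
Fay has value 19 → rank 5.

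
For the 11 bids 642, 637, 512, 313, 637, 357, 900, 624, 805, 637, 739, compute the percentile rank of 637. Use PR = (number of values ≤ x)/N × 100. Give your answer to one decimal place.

63.6

N = 11.
Strictly below 637: 4. Equal to 637: 3.
PR = 7/11 × 100 = 63.6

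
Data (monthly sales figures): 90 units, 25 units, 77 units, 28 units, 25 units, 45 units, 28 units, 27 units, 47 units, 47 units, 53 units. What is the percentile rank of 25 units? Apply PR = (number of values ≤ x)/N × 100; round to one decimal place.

N = 11.
Strictly below 25: 0. Equal to 25: 2.
PR = 2/11 × 100 = 18.2

18.2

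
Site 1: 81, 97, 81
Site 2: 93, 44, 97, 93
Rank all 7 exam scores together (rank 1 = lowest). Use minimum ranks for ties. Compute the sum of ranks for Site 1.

10

Sorted (ascending): 44, 81, 81, 93, 93, 97, 97
The 2 values of 81 occupy positions 2–3 → each gets rank 2.
The 2 values of 93 occupy positions 4–5 → each gets rank 4.
The 2 values of 97 occupy positions 6–7 → each gets rank 6.
Site 1 values → pooled ranks: 81→2, 97→6, 81→2
Rank sum = 2 + 6 + 2 = 10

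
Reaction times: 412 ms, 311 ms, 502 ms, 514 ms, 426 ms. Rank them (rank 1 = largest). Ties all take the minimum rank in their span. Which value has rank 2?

502

Sorted (descending): 514, 502, 426, 412, 311
No ties — each value takes its position as its rank.
Rank 2 → value 502.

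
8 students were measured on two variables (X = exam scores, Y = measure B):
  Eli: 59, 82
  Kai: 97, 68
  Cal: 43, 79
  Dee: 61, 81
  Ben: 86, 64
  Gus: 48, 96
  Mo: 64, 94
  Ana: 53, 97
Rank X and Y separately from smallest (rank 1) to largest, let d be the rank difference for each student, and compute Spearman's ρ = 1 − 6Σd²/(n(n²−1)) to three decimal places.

Ranks of variable 1: 4, 8, 1, 5, 7, 2, 6, 3
Ranks of variable 2: 5, 2, 3, 4, 1, 7, 6, 8
d = r₁ − r₂: -1, 6, -2, 1, 6, -5, 0, -5
d²: 1, 36, 4, 1, 36, 25, 0, 25; Σd² = 128
ρ = 1 − 6·128/(8·63) = 1 − 768/504 = -0.524

-0.524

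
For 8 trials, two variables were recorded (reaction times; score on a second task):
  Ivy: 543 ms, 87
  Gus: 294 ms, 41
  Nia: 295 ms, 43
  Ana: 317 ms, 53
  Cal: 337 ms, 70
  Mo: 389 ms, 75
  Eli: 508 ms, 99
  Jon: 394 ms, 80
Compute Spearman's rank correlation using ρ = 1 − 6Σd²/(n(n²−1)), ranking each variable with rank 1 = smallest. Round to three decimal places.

0.976

Ranks of variable 1: 8, 1, 2, 3, 4, 5, 7, 6
Ranks of variable 2: 7, 1, 2, 3, 4, 5, 8, 6
d = r₁ − r₂: 1, 0, 0, 0, 0, 0, -1, 0
d²: 1, 0, 0, 0, 0, 0, 1, 0; Σd² = 2
ρ = 1 − 6·2/(8·63) = 1 − 12/504 = 0.976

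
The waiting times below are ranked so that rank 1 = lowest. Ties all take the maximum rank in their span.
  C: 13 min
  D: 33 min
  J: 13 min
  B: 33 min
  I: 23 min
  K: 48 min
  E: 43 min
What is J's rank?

2

Sorted (ascending): 13, 13, 23, 33, 33, 43, 48
The 2 values of 13 occupy positions 1–2 → each gets rank 2.
The 2 values of 33 occupy positions 4–5 → each gets rank 5.
J has value 13 min → rank 2.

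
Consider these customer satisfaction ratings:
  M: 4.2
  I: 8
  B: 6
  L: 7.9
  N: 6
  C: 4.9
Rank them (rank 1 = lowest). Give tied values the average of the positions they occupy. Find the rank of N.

Sorted (ascending): 4.2, 4.9, 6, 6, 7.9, 8
The 2 values of 6 occupy positions 3–4 → average rank (3+4)/2 = 3.5.
N has value 6 → rank 3.5.

3.5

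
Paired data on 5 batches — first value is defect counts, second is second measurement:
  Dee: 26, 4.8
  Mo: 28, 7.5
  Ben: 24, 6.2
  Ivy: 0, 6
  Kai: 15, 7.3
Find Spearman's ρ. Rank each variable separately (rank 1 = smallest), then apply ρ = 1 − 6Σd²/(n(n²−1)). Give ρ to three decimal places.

0.300

Ranks of variable 1: 4, 5, 3, 1, 2
Ranks of variable 2: 1, 5, 3, 2, 4
d = r₁ − r₂: 3, 0, 0, -1, -2
d²: 9, 0, 0, 1, 4; Σd² = 14
ρ = 1 − 6·14/(5·24) = 1 − 84/120 = 0.300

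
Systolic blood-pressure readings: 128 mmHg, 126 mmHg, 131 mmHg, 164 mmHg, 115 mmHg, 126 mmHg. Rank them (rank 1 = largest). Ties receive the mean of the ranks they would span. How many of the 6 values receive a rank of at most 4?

3

Sorted (descending): 164, 131, 128, 126, 126, 115
The 2 values of 126 occupy positions 4–5 → average rank (4+5)/2 = 4.5.
Ranks ≤ 4: {1, 2, 3} → 3 values.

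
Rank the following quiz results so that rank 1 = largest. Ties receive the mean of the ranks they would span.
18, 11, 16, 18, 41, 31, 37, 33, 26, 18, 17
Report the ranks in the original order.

7, 11, 10, 7, 1, 4, 2, 3, 5, 7, 9

Sorted (descending): 41, 37, 33, 31, 26, 18, 18, 18, 17, 16, 11
The 3 values of 18 occupy positions 6–8 → average rank 7.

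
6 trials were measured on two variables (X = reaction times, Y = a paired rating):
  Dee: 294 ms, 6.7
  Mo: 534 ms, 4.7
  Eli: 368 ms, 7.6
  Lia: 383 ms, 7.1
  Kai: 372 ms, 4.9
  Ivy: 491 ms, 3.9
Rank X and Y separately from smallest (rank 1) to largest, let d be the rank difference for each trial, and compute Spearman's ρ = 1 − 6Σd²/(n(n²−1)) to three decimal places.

Ranks of variable 1: 1, 6, 2, 4, 3, 5
Ranks of variable 2: 4, 2, 6, 5, 3, 1
d = r₁ − r₂: -3, 4, -4, -1, 0, 4
d²: 9, 16, 16, 1, 0, 16; Σd² = 58
ρ = 1 − 6·58/(6·35) = 1 − 348/210 = -0.657

-0.657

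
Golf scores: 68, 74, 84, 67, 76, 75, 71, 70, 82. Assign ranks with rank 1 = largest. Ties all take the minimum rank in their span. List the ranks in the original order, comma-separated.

8, 5, 1, 9, 3, 4, 6, 7, 2

Sorted (descending): 84, 82, 76, 75, 74, 71, 70, 68, 67
No ties — each value takes its position as its rank.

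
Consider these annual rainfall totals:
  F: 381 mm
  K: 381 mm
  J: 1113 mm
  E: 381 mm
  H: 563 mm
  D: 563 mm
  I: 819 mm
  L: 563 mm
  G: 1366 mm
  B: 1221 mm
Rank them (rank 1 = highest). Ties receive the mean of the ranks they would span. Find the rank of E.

9

Sorted (descending): 1366, 1221, 1113, 819, 563, 563, 563, 381, 381, 381
The 3 values of 563 occupy positions 5–7 → average rank 6.
The 3 values of 381 occupy positions 8–10 → average rank 9.
E has value 381 mm → rank 9.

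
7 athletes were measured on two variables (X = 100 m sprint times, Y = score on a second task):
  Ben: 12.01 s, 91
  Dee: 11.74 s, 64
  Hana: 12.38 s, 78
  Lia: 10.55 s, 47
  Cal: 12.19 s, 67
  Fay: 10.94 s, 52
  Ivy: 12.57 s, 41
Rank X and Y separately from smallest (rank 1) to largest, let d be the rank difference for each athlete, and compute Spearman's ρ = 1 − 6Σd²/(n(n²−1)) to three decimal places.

0.143

Ranks of variable 1: 4, 3, 6, 1, 5, 2, 7
Ranks of variable 2: 7, 4, 6, 2, 5, 3, 1
d = r₁ − r₂: -3, -1, 0, -1, 0, -1, 6
d²: 9, 1, 0, 1, 0, 1, 36; Σd² = 48
ρ = 1 − 6·48/(7·48) = 1 − 288/336 = 0.143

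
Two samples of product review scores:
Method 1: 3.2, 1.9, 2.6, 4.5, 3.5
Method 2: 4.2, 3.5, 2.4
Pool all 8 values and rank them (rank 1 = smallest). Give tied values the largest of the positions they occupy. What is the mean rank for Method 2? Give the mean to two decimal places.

5.00

Sorted (ascending): 1.9, 2.4, 2.6, 3.2, 3.5, 3.5, 4.2, 4.5
The 2 values of 3.5 occupy positions 5–6 → each gets rank 6.
Method 2 values → pooled ranks: 4.2→7, 3.5→6, 2.4→2
Mean rank = (7 + 6 + 2) / 3 = 5.00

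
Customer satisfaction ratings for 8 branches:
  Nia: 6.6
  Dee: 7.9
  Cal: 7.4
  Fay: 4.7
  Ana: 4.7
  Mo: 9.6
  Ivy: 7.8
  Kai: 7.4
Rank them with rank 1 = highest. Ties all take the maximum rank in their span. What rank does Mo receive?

1

Sorted (descending): 9.6, 7.9, 7.8, 7.4, 7.4, 6.6, 4.7, 4.7
The 2 values of 7.4 occupy positions 4–5 → each gets rank 5.
The 2 values of 4.7 occupy positions 7–8 → each gets rank 8.
Mo has value 9.6 → rank 1.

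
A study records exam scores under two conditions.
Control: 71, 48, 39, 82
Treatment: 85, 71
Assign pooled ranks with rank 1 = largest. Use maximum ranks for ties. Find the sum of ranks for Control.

Sorted (descending): 85, 82, 71, 71, 48, 39
The 2 values of 71 occupy positions 3–4 → each gets rank 4.
Control values → pooled ranks: 71→4, 48→5, 39→6, 82→2
Rank sum = 4 + 5 + 6 + 2 = 17

17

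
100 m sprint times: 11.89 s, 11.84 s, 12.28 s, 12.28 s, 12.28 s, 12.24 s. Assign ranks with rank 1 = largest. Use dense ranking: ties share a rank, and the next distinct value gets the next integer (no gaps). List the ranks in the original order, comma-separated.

3, 4, 1, 1, 1, 2

Sorted (descending): 12.28, 12.28, 12.28, 12.24, 11.89, 11.84
The 3 values of 12.28 share dense rank 1.
Remaining distinct values take the next consecutive integers.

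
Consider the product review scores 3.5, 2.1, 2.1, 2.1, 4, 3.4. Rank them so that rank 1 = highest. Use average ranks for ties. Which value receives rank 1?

Sorted (descending): 4, 3.5, 3.4, 2.1, 2.1, 2.1
The 3 values of 2.1 occupy positions 4–6 → average rank 5.
Rank 1 → value 4.

4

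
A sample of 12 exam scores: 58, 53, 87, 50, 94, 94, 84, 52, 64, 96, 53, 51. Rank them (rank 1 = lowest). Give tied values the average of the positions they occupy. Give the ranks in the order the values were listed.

6, 4.5, 9, 1, 10.5, 10.5, 8, 3, 7, 12, 4.5, 2

Sorted (ascending): 50, 51, 52, 53, 53, 58, 64, 84, 87, 94, 94, 96
The 2 values of 53 occupy positions 4–5 → average rank (4+5)/2 = 4.5.
The 2 values of 94 occupy positions 10–11 → average rank (10+11)/2 = 10.5.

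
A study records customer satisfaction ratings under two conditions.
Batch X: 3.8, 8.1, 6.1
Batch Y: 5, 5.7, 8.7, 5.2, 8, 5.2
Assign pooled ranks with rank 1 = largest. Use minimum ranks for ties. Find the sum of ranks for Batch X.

Sorted (descending): 8.7, 8.1, 8, 6.1, 5.7, 5.2, 5.2, 5, 3.8
The 2 values of 5.2 occupy positions 6–7 → each gets rank 6.
Batch X values → pooled ranks: 3.8→9, 8.1→2, 6.1→4
Rank sum = 9 + 2 + 4 = 15

15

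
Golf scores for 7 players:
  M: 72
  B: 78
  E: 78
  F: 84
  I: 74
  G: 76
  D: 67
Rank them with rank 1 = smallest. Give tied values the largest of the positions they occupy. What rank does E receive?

6

Sorted (ascending): 67, 72, 74, 76, 78, 78, 84
The 2 values of 78 occupy positions 5–6 → each gets rank 6.
E has value 78 → rank 6.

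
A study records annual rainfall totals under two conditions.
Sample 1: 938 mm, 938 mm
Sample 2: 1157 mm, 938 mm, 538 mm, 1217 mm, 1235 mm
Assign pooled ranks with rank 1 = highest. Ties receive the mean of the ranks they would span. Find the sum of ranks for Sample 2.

Sorted (descending): 1235, 1217, 1157, 938, 938, 938, 538
The 3 values of 938 occupy positions 4–6 → average rank 5.
Sample 2 values → pooled ranks: 1157→3, 938→5, 538→7, 1217→2, 1235→1
Rank sum = 3 + 5 + 7 + 2 + 1 = 18

18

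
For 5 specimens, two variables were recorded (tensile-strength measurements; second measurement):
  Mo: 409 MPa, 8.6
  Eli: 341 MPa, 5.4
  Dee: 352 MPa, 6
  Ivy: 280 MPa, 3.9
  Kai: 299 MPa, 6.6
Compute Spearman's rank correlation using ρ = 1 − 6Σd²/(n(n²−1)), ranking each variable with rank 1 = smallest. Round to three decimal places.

0.700

Ranks of variable 1: 5, 3, 4, 1, 2
Ranks of variable 2: 5, 2, 3, 1, 4
d = r₁ − r₂: 0, 1, 1, 0, -2
d²: 0, 1, 1, 0, 4; Σd² = 6
ρ = 1 − 6·6/(5·24) = 1 − 36/120 = 0.700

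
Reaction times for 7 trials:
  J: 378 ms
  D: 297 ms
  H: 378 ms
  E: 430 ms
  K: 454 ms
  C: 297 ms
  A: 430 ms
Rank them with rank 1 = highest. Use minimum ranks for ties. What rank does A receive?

Sorted (descending): 454, 430, 430, 378, 378, 297, 297
The 2 values of 430 occupy positions 2–3 → each gets rank 2.
The 2 values of 378 occupy positions 4–5 → each gets rank 4.
The 2 values of 297 occupy positions 6–7 → each gets rank 6.
A has value 430 ms → rank 2.

2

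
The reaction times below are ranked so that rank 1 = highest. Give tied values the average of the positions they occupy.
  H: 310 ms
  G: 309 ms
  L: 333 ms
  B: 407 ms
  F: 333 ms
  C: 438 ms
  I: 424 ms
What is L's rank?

4.5

Sorted (descending): 438, 424, 407, 333, 333, 310, 309
The 2 values of 333 occupy positions 4–5 → average rank (4+5)/2 = 4.5.
L has value 333 ms → rank 4.5.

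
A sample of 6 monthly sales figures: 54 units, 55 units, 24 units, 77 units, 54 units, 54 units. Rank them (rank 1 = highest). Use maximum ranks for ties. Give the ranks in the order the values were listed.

5, 2, 6, 1, 5, 5

Sorted (descending): 77, 55, 54, 54, 54, 24
The 3 values of 54 occupy positions 3–5 → each gets rank 5.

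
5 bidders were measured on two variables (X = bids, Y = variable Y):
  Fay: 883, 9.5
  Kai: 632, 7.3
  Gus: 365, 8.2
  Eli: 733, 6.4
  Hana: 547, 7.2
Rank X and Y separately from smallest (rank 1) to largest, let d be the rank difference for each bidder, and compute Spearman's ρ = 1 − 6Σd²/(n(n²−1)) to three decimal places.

0.100

Ranks of variable 1: 5, 3, 1, 4, 2
Ranks of variable 2: 5, 3, 4, 1, 2
d = r₁ − r₂: 0, 0, -3, 3, 0
d²: 0, 0, 9, 9, 0; Σd² = 18
ρ = 1 − 6·18/(5·24) = 1 − 108/120 = 0.100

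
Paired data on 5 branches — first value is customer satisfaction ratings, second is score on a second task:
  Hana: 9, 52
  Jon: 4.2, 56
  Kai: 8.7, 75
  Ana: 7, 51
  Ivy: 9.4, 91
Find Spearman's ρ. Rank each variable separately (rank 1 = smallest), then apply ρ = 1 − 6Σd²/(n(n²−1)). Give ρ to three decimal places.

0.500

Ranks of variable 1: 4, 1, 3, 2, 5
Ranks of variable 2: 2, 3, 4, 1, 5
d = r₁ − r₂: 2, -2, -1, 1, 0
d²: 4, 4, 1, 1, 0; Σd² = 10
ρ = 1 − 6·10/(5·24) = 1 − 60/120 = 0.500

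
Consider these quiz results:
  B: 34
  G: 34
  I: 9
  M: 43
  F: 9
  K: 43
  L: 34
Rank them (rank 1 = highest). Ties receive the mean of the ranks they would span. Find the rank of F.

Sorted (descending): 43, 43, 34, 34, 34, 9, 9
The 2 values of 43 occupy positions 1–2 → average rank (1+2)/2 = 1.5.
The 3 values of 34 occupy positions 3–5 → average rank 4.
The 2 values of 9 occupy positions 6–7 → average rank (6+7)/2 = 6.5.
F has value 9 → rank 6.5.

6.5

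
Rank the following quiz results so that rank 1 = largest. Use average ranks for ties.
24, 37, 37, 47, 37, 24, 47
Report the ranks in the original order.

Sorted (descending): 47, 47, 37, 37, 37, 24, 24
The 2 values of 47 occupy positions 1–2 → average rank (1+2)/2 = 1.5.
The 3 values of 37 occupy positions 3–5 → average rank 4.
The 2 values of 24 occupy positions 6–7 → average rank (6+7)/2 = 6.5.

6.5, 4, 4, 1.5, 4, 6.5, 1.5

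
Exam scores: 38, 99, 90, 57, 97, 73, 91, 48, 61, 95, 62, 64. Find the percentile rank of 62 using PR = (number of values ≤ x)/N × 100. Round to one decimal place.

N = 12.
Strictly below 62: 4. Equal to 62: 1.
PR = 5/12 × 100 = 41.7

41.7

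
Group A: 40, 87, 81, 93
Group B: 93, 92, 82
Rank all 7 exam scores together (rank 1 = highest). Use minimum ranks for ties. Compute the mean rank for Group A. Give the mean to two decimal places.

Sorted (descending): 93, 93, 92, 87, 82, 81, 40
The 2 values of 93 occupy positions 1–2 → each gets rank 1.
Group A values → pooled ranks: 40→7, 87→4, 81→6, 93→1
Mean rank = (7 + 4 + 6 + 1) / 4 = 4.50

4.50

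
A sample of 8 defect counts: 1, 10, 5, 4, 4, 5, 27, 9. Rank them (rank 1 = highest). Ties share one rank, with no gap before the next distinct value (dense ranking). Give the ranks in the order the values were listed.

Sorted (descending): 27, 10, 9, 5, 5, 4, 4, 1
The 2 values of 5 share dense rank 4.
The 2 values of 4 share dense rank 5.
Remaining distinct values take the next consecutive integers.

6, 2, 4, 5, 5, 4, 1, 3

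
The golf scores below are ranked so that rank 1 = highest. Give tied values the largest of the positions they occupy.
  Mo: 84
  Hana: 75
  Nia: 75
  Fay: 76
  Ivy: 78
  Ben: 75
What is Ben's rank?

Sorted (descending): 84, 78, 76, 75, 75, 75
The 3 values of 75 occupy positions 4–6 → each gets rank 6.
Ben has value 75 → rank 6.

6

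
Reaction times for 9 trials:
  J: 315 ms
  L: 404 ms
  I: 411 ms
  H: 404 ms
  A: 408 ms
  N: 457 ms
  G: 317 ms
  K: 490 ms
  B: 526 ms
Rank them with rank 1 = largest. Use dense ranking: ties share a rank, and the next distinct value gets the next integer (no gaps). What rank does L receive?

Sorted (descending): 526, 490, 457, 411, 408, 404, 404, 317, 315
The 2 values of 404 share dense rank 6.
Remaining distinct values take the next consecutive integers.
L has value 404 ms → rank 6.

6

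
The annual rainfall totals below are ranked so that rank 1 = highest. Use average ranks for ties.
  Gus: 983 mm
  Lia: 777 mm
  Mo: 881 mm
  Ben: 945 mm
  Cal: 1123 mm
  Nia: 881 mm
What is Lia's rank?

Sorted (descending): 1123, 983, 945, 881, 881, 777
The 2 values of 881 occupy positions 4–5 → average rank (4+5)/2 = 4.5.
Lia has value 777 mm → rank 6.

6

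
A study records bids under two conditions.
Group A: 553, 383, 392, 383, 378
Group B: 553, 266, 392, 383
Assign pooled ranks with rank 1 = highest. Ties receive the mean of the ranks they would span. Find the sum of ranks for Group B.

Sorted (descending): 553, 553, 392, 392, 383, 383, 383, 378, 266
The 2 values of 553 occupy positions 1–2 → average rank (1+2)/2 = 1.5.
The 2 values of 392 occupy positions 3–4 → average rank (3+4)/2 = 3.5.
The 3 values of 383 occupy positions 5–7 → average rank 6.
Group B values → pooled ranks: 553→1.5, 266→9, 392→3.5, 383→6
Rank sum = 1.5 + 9 + 3.5 + 6 = 20

20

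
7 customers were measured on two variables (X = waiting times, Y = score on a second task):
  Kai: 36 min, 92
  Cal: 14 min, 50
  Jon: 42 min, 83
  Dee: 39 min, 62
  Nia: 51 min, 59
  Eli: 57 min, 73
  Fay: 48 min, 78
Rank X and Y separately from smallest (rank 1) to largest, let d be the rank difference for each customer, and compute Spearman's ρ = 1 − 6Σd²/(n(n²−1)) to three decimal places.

Ranks of variable 1: 2, 1, 4, 3, 6, 7, 5
Ranks of variable 2: 7, 1, 6, 3, 2, 4, 5
d = r₁ − r₂: -5, 0, -2, 0, 4, 3, 0
d²: 25, 0, 4, 0, 16, 9, 0; Σd² = 54
ρ = 1 − 6·54/(7·48) = 1 − 324/336 = 0.036

0.036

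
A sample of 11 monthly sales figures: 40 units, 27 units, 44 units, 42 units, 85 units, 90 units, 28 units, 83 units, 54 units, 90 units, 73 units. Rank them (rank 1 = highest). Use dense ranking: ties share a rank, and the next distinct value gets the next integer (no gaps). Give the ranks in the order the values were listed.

Sorted (descending): 90, 90, 85, 83, 73, 54, 44, 42, 40, 28, 27
The 2 values of 90 share dense rank 1.
Remaining distinct values take the next consecutive integers.

8, 10, 6, 7, 2, 1, 9, 3, 5, 1, 4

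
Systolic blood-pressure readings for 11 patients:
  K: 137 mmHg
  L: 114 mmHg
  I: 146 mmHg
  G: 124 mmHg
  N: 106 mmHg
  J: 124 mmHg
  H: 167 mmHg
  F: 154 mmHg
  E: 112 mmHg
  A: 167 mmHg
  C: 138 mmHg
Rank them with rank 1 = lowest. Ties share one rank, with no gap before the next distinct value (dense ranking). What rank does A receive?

Sorted (ascending): 106, 112, 114, 124, 124, 137, 138, 146, 154, 167, 167
The 2 values of 124 share dense rank 4.
The 2 values of 167 share dense rank 9.
Remaining distinct values take the next consecutive integers.
A has value 167 mmHg → rank 9.

9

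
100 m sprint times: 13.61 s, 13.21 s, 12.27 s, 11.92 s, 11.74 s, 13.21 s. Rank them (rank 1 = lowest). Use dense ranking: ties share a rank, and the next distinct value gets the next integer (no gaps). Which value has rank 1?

11.74

Sorted (ascending): 11.74, 11.92, 12.27, 13.21, 13.21, 13.61
The 2 values of 13.21 share dense rank 4.
Remaining distinct values take the next consecutive integers.
Rank 1 → value 11.74.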